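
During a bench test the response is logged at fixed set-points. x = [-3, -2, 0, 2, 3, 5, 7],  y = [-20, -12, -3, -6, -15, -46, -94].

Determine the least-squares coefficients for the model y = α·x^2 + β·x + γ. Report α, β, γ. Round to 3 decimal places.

α = -2.021, β = 0.937, γ = -0.731

The normal equations are: 3220·α + 468·β + 100·γ = -6143;  468·α + 100·β + 12·γ = -861;  100·α + 12·β + 7·γ = -196.
(Σx^2·x^2 = 3220, Σx^2·x = 468, Σx^2 = 100, Σx·x = 100, Σx = 12, Σ1 = 7, Σx^2·y = -6143, Σx·y = -861, Σy = -196.)
Row-reducing yields α = -96101/47544, β = 14857/15848, γ = -4346/5943.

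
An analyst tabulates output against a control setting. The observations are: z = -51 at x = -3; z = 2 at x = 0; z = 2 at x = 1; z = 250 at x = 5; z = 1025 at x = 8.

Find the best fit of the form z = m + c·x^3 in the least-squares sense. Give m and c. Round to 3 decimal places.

m = 1.381, c = 1.999

AᵀA·[m, c]ᵀ = Aᵀz reads: 5·m + 611·c = 1228;  611·m + 278499·c = 557429.
(Σ1 = 5, Σx^3 = 611, Σx^3·x^3 = 278499, Σz = 1228, Σx^3·z = 557429.)
Determinant 5·278499 − 611² = 1019174.
m = (1228·278499 − 611·557429)/1019174 = 108281/78398; c = (5·557429 − 611·1228)/1019174 = 2036837/1019174.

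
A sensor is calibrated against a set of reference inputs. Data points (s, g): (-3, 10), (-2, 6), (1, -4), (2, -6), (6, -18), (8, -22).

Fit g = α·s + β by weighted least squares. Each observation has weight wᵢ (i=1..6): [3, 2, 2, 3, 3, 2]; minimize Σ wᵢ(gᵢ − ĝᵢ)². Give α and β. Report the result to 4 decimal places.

Compute the Gram sums: Σwᵢ·s·s = 285, Σwᵢ·s = 29, Σwᵢ·1 = 15.
And Σwᵢ·s·g = -834, Σwᵢ·g = -82.
So AᵀWA·[α, β]ᵀ = AᵀWg: [[285, 29]; [29, 15]]·[α, β]ᵀ = [-834, -82]ᵀ.
Eliminating β: 15·(row 1) − 29·(row 2) gives 3434·α = 15·(-834) − 29·(-82) = -10132, so α = -298/101.
Then β = ((-82) − 29·(-298/101))/15 = 24/101.

α = -2.9505, β = 0.2376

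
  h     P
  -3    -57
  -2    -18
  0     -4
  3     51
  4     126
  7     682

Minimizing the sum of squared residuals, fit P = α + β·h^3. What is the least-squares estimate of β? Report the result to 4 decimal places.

The normal system MᵀM·[α, β]ᵀ = MᵀP is [[6, 399]; [399, 123267]]·[α, β]ᵀ = [780, 245050]ᵀ.
Determinant 6·123267 − 399² = 580401.
α = (780·123267 − 399·245050)/580401 = -542230/193467; β = (6·245050 − 399·780)/580401 = 386360/193467.

β = 1.9970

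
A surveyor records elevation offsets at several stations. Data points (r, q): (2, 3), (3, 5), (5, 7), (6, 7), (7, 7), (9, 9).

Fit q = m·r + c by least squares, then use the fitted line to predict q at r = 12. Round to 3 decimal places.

Forming MᵀM = [[204, 32]; [32, 6]] and Mᵀq = [228, 38]ᵀ gives MᵀM·[m, c]ᵀ = Mᵀq.
Determinant 204·6 − 32² = 200.
m = (228·6 − 32·38)/200 = 19/25; c = (204·38 − 32·228)/200 = 57/25.
At r = 12: q̂ = (19/25)·(12) + (57/25)·(1) = 57/5.

q̂ = 11.400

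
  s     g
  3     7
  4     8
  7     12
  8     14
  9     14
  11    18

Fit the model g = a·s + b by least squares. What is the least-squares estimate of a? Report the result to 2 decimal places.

a = 1.35

Forming AᵀA = [[340, 42]; [42, 6]] and Aᵀg = [573, 73]ᵀ gives AᵀA·[a, b]ᵀ = Aᵀg.
Eliminating b: 6·(row 1) − 42·(row 2) gives 276·a = 6·573 − 42·73 = 372, so a = 31/23.
Then b = (73 − 42·(31/23))/6 = 377/138.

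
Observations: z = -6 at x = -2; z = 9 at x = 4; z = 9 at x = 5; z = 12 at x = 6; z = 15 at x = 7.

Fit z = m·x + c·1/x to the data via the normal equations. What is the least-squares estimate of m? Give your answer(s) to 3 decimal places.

m = 1.928

From the data, Σx·x = 130, Σx·1/x = 5, Σ1/x·1/x = 70681/176400.
For Aᵀz: Σx·z = 270, Σ1/x·z = 1567/140.
Normal equations: [[130, 5]; [5, 70681/176400]]·[m, c]ᵀ = [270, 1567/140]ᵀ.
Determinant 130·(70681/176400) − 5² = 477853/17640.
m = (270·(70681/176400) − 5·(1567/140))/(477853/17640) = 921177/477853; c = (130·(1567/140) − 5·270)/(477853/17640) = 1853460/477853.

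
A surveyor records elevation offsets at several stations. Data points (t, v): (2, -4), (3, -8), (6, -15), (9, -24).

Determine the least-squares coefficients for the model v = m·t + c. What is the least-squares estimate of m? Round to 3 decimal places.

m = -2.767

From the data, Σt·t = 130, Σt = 20, Σ1 = 4.
And Σt·v = -338, Σv = -51.
XᵀX·[m, c]ᵀ = Xᵀv becomes [[130, 20]; [20, 4]]·[m, c]ᵀ = [-338, -51]ᵀ.
Eliminating c: 4·(row 1) − 20·(row 2) gives 120·m = 4·(-338) − 20·(-51) = -332, so m = -83/30.
Then c = ((-51) − 20·(-83/30))/4 = 13/12.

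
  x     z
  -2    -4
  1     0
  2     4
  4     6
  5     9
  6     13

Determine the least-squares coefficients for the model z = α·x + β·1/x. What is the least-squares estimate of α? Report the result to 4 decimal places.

α = 2.0051

MᵀM·[α, β]ᵀ = Mᵀz reads: 86·α + 6·β = 163;  6·α + (5869/3600)·β = 142/15.
det = 86·(5869/3600) − 6² = 187567/1800.
α = (163·(5869/3600) − 6·(142/15))/(187567/1800) = 752167/375134; β = (86·(142/15) − 6·163)/(187567/1800) = -294960/187567.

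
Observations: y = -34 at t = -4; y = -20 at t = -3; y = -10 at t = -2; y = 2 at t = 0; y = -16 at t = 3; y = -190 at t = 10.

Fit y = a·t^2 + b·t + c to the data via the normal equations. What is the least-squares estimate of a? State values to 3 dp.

a = -1.980

XᵀX·[a, b, c]ᵀ = Xᵀy reads: 10434·a + 928·b + 138·c = -19908;  928·a + 138·b + 4·c = -1732;  138·a + 4·b + 6·c = -268.
Inverting the 3×3 Gram matrix, [a, b, c]ᵀ = [-210538/106359, 2418/3223, 38476/106359]ᵀ.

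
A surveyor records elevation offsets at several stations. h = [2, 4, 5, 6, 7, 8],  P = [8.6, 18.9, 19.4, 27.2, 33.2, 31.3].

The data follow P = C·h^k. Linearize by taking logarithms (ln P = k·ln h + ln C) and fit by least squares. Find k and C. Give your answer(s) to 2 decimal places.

Taking logs, ln P = k·ln h + ln C, so regress ln P on ln h.
Σln h = 9.5060, Σ(ln h)² = 16.3136, Σln P = 18.3056, Σln h·ln P = 30.2335.
Normal system: [[16.3136, 9.5060]; [9.5060, 6]]·[k, ln C]ᵀ = [30.2335, 18.3056]ᵀ.
Slope k = (n·Σln h·ln P − Σln h·Σln P)/(n·Σ(ln h)² − (Σln h)²) = (6·30.2335 − 9.5060·18.3056)/7.5177 = 0.98276; ln C = (Σln P − k·Σln h)/n = 1.49391, so C = exp(1.49391) = 4.45448.

k = 0.98, C = 4.45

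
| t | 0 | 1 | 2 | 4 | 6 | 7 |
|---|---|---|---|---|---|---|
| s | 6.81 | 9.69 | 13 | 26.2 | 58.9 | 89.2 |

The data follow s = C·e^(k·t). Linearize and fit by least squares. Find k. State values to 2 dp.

k = 0.37

Taking logs, ln s = k·t + ln C, so regress ln s on t.
Σt = 20.0000, Σ(t)² = 106.0000, Σln s = 18.5869, Σt·ln s = 76.3552.
Equations: 106.0000·k + 20.0000·ln C = 76.3552;  20.0000·k + 6·ln C = 18.5869.
Δ = 106.0000·6 − (20.0000)² = 236.0000; k = (76.3552·6 − 20.0000·18.5869)/236.0000 = 0.36607, ln C = (106.0000·18.5869 − 20.0000·76.3552)/236.0000 = 1.87758.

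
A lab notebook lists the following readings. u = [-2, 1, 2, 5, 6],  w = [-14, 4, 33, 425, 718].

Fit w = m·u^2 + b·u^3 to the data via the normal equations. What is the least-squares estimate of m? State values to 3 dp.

m = 2.323

Forming XᵀX = [[1954, 10902]; [10902, 62410]] and Xᵀw = [36553, 208593]ᵀ gives XᵀX·[m, b]ᵀ = Xᵀw.
Δ = 1954·62410 − 10902² = 3095536.
m = (36553·62410 − 10902·208593)/3095536 = 22759/9796; b = (1954·208593 − 10902·36553)/3095536 = 2272479/773884.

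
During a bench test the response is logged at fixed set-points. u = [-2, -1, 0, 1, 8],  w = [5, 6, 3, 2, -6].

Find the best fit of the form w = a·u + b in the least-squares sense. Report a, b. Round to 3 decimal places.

a = -1.178, b = 3.414

Normal-equation sums: Σu·u = 70, Σu = 6, Σ1 = 5.
Moment sums: Σu·w = -62, Σw = 10.
Normal equations: [[70, 6]; [6, 5]]·[a, b]ᵀ = [-62, 10]ᵀ.
Eliminating b: 5·(row 1) − 6·(row 2) gives 314·a = 5·(-62) − 6·10 = -370, so a = -185/157.
Then b = (10 − 6·(-185/157))/5 = 536/157.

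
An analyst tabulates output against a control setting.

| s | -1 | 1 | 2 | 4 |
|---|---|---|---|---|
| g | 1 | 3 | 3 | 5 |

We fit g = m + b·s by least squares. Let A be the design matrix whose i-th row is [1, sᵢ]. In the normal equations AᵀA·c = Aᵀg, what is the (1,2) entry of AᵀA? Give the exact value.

6

Row 1 ↔ basis 1, column 2 ↔ basis s, so (AᵀA)_{1,2} = Σᵢ s = (1)·(-1) + (1)·(1) + (1)·(2) + (1)·(4) = 6.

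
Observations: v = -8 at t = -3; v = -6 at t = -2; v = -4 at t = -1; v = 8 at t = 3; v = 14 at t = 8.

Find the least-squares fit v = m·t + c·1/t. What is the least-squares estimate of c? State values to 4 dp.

c = 3.3056

Entries of AᵀA: Σt·t = 87, Σt·1/t = 5, Σ1/t·1/t = 857/576.
Moment sums: Σt·v = 176, Σ1/t·v = 169/12.
Normal equations: [[87, 5]; [5, 857/576]]·[m, c]ᵀ = [176, 169/12]ᵀ.
det = 87·(857/576) − 5² = 20053/192.
m = (176·(857/576) − 5·(169/12))/(20053/192) = 110272/60159; c = (87·(169/12) − 5·176)/(20053/192) = 66288/20053.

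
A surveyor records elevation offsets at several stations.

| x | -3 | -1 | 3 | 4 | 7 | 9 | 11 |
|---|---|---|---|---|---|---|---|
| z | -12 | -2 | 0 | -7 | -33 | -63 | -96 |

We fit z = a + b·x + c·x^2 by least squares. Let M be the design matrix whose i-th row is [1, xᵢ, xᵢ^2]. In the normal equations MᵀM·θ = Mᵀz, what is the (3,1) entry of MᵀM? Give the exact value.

286

Row 3 ↔ basis x^2, column 1 ↔ basis 1, so (MᵀM)_{3,1} = Σᵢ x^2 = (9)·(1) + (1)·(1) + (9)·(1) + (16)·(1) + (49)·(1) + (81)·(1) + (121)·(1) = 286.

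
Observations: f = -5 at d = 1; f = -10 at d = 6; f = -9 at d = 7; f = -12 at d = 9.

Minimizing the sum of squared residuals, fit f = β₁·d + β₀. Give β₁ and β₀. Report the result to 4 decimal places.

β₁ = -0.8345, β₀ = -4.2014

From the data, Σd·d = 167, Σd = 23, Σ1 = 4.
Right-hand side: Σd·f = -236, Σf = -36.
Δ = 167·4 − 23² = 139.
β₁ = ((-236)·4 − 23·(-36))/139 = -116/139; β₀ = (167·(-36) − 23·(-236))/139 = -584/139.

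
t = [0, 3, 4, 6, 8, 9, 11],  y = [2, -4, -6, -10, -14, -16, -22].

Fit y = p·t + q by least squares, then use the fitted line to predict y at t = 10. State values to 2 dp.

ŷ = -18.78

Normal-equation sums: Σt·t = 327, Σt = 41, Σ1 = 7.
Moment sums: Σt·y = -594, Σy = -70.
Eliminating q: 7·(row 1) − 41·(row 2) gives 608·p = 7·(-594) − 41·(-70) = -1288, so p = -161/76.
Then q = ((-70) − 41·(-161/76))/7 = 183/76.
At t = 10: ŷ = (-161/76)·(10) + (183/76)·(1) = -1427/76.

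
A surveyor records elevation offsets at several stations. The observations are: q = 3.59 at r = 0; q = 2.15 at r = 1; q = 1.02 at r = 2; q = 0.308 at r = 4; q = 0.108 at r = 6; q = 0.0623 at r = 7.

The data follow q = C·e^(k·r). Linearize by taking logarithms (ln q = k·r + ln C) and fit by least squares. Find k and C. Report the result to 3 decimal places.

With ln qᵢ as the transformed response and rᵢ as the regressor:
Σr = 20.0000, Σ(r)² = 106.0000, Σln q = -4.1157, Σr·ln q = -36.6899.
Equations: 106.0000·k + 20.0000·ln C = -36.6899;  20.0000·k + 6·ln C = -4.1157.
Slope k = (n·Σr·ln q − Σr·Σln q)/(n·Σ(r)² − (Σr)²) = (6·-36.6899 − 20.0000·-4.1157)/236.0000 = -0.58401; ln C = (Σln q − k·Σr)/n = 1.26075, so C = exp(1.26075) = 3.52808.

k = -0.584, C = 3.528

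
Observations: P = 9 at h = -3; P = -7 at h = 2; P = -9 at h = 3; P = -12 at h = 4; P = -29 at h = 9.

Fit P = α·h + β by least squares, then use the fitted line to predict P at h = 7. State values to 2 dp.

Setting ∂/∂α … = 0 gives: 119·α + 15·β = -377;  15·α + 5·β = -48.
(Σh·h = 119, Σh = 15, Σ1 = 5, Σh·P = -377, ΣP = -48.)
det = 119·5 − 15² = 370.
α = ((-377)·5 − 15·(-48))/370 = -233/74; β = (119·(-48) − 15·(-377))/370 = -57/370.
At h = 7: P̂ = (-233/74)·(7) + (-57/370)·(1) = -4106/185.

P̂ = -22.19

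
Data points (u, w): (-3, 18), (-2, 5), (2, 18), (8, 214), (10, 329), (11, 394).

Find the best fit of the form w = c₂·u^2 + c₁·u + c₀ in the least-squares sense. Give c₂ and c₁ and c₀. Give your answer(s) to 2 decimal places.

Sums needed: Σu^2·u^2 = 28850, Σu^2·u = 2816, Σu^2 = 302, Σu·u = 302, Σu = 26, Σ1 = 6.
And Σu^2·w = 94524, Σu·w = 9308, Σw = 978.
So MᵀM·[c₂, c₁, c₀]ᵀ = Mᵀw: [[28850, 2816, 302]; [2816, 302, 26]; [302, 26, 6]]·[c₂, c₁, c₀]ᵀ = [94524, 9308, 978]ᵀ.
Solving the 3×3 system (Gaussian elimination) gives c₂ = 700681/234165, c₁ = 692201/234165, c₀ = -32751/78055.

c₂ = 2.99, c₁ = 2.96, c₀ = -0.42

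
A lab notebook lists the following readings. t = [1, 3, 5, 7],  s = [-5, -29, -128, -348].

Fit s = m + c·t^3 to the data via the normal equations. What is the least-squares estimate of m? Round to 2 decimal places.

With design matrix X, XᵀX = [[4, 496]; [496, 134004]] and Xᵀs = [-510, -136152]ᵀ.
Eliminating c: 134004·(row 1) − 496·(row 2) gives 290000·m = 134004·(-510) − 496·(-136152) = -810648, so m = -101331/36250.
Then c = ((-136152) − 496·(-101331/36250))/134004 = -18228/18125.

m = -2.80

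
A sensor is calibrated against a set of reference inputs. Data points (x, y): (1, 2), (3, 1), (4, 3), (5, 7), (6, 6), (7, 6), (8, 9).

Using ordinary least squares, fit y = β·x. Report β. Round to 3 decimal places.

Sums needed: Σx·x = 200.
Moment sums: Σx·y = 202.
β = 202/200 = 1.01.

β = 1.010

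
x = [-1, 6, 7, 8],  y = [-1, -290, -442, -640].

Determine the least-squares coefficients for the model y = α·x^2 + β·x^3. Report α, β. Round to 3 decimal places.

α = -2.206, β = -0.974

Normal-equation sums: Σx^2·x^2 = 7794, Σx^2·x^3 = 57350, Σx^3·x^3 = 426450.
Moment sums: Σx^2·y = -73059, Σx^3·y = -541925.
Normal equations: [[7794, 57350]; [57350, 426450]]·[α, β]ᵀ = [-73059, -541925]ᵀ.
Eliminating β: 426450·(row 1) − 57350·(row 2) gives 34728800·α = 426450·(-73059) − 57350·(-541925) = -76611800, so α = -383059/173644.
Then β = ((-541925) − 57350·(-383059/173644))/426450 = -169149/173644.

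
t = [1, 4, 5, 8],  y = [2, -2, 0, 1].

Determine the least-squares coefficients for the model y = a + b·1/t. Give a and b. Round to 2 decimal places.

a = -0.72, b = 2.47

The normal equations are: 4·a + (63/40)·b = 1;  (63/40)·a + (1789/1600)·b = 13/8.
Δ = 4·(1789/1600) − (63/40)² = 3187/1600.
a = (1·(1789/1600) − (63/40)·(13/8))/(3187/1600) = -2306/3187; b = (4·(13/8) − (63/40)·1)/(3187/1600) = 7880/3187.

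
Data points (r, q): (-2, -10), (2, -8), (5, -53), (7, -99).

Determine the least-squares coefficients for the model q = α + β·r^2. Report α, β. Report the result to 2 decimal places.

MᵀM·[α, β]ᵀ = Mᵀq reads: 4·α + 82·β = -170;  82·α + 3058·β = -6248.
(Σ1 = 4, Σr^2 = 82, Σr^2·r^2 = 3058, Σq = -170, Σr^2·q = -6248.)
Determinant 4·3058 − 82² = 5508.
α = ((-170)·3058 − 82·(-6248))/5508 = -209/153; β = (4·(-6248) − 82·(-170))/5508 = -307/153.

α = -1.37, β = -2.01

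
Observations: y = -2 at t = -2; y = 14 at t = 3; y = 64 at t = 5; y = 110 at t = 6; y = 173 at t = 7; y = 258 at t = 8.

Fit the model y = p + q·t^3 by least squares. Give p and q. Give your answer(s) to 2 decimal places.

p = 1.34, q = 0.50

Sums needed: Σ1 = 6, Σt^3 = 1215, Σt^3·t^3 = 442867.
And Σy = 617, Σt^3·y = 223589.
So AᵀA·[p, q]ᵀ = Aᵀy: [[6, 1215]; [1215, 442867]]·[p, q]ᵀ = [617, 223589]ᵀ.
Δ = 6·442867 − 1215² = 1180977.
p = (617·442867 − 1215·223589)/1180977 = 1588304/1180977; q = (6·223589 − 1215·617)/1180977 = 197293/393659.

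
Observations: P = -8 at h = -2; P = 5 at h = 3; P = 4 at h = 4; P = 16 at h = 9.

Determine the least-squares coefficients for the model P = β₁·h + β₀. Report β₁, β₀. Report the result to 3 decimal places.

With design matrix A, AᵀA = [[110, 14]; [14, 4]] and AᵀP = [191, 17]ᵀ.
Eliminating β₀: 4·(row 1) − 14·(row 2) gives 244·β₁ = 4·191 − 14·17 = 526, so β₁ = 263/122.
Then β₀ = (17 − 14·(263/122))/4 = -201/61.

β₁ = 2.156, β₀ = -3.295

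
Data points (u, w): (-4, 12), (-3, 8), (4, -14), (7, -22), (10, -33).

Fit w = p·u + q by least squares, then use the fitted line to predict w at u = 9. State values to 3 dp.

Compute the Gram sums: Σu·u = 190, Σu = 14, Σ1 = 5.
Moment sums: Σu·w = -612, Σw = -49.
Normal equations: [[190, 14]; [14, 5]]·[p, q]ᵀ = [-612, -49]ᵀ.
Determinant 190·5 − 14² = 754.
p = ((-612)·5 − 14·(-49))/754 = -1187/377; q = (190·(-49) − 14·(-612))/754 = -371/377.
At u = 9: ŵ = (-1187/377)·(9) + (-371/377)·(1) = -11054/377.

ŵ = -29.321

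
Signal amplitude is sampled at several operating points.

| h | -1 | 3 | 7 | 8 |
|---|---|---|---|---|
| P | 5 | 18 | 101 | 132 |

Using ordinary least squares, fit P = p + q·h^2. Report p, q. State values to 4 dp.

p = 1.4170, q = 2.0352

Entries of MᵀM: Σ1 = 4, Σh^2 = 123, Σh^2·h^2 = 6579.
And ΣP = 256, Σh^2·P = 13564.
Eliminating q: 6579·(row 1) − 123·(row 2) gives 11187·p = 6579·256 − 123·13564 = 15852, so p = 5284/3729.
Then q = (13564 − 123·(5284/3729))/6579 = 22768/11187.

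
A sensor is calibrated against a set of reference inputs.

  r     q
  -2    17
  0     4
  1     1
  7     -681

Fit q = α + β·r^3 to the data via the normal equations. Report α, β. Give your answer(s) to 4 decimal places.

α = 2.6699, β = -1.9931

Entries of MᵀM: Σ1 = 4, Σr^3 = 336, Σr^3·r^3 = 117714.
Right-hand side: Σq = -659, Σr^3·q = -233718.
So MᵀM·[α, β]ᵀ = Mᵀq: [[4, 336]; [336, 117714]]·[α, β]ᵀ = [-659, -233718]ᵀ.
det = 4·117714 − 336² = 357960.
α = ((-659)·117714 − 336·(-233718))/357960 = 159287/59660; β = (4·(-233718) − 336·(-659))/357960 = -29727/14915.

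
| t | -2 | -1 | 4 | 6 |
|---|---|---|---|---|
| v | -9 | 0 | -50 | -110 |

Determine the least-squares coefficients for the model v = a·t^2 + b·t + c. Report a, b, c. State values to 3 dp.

AᵀA·[a, b, c]ᵀ = Aᵀv reads: 1569·a + 271·b + 57·c = -4796;  271·a + 57·b + 7·c = -842;  57·a + 7·b + 4·c = -169.
Row-reducing yields a = -26613/9076, b = -8945/9076, c = 2857/2269.

a = -2.932, b = -0.986, c = 1.259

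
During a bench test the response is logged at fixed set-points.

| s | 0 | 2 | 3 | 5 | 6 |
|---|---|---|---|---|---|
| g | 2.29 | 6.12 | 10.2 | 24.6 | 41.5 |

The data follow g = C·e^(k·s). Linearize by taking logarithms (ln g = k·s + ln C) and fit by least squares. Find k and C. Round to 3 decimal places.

k = 0.478, C = 2.333

Linearized form: ln g = k·s + ln C. From the 5 transformed points,
Sums: Σs = 16.0000, Σ(s)² = 74.0000, Σln g = 11.8909, Σs·ln g = 48.9582.
Normal system: [[74.0000, 16.0000]; [16.0000, 5]]·[k, ln C]ᵀ = [48.9582, 11.8909]ᵀ.
Solving (det = 114.0000): k = 0.47838, ln C = 0.84736, so C = exp(0.84736) = 2.33347.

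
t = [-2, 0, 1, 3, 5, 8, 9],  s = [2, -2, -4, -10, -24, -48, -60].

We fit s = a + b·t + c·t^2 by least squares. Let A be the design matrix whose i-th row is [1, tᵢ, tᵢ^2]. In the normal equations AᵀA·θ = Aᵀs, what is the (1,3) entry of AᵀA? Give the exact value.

184

Row 1 ↔ basis 1, column 3 ↔ basis t^2, so (AᵀA)_{1,3} = Σᵢ t^2 = (1)·(4) + (1)·(0) + (1)·(1) + (1)·(9) + (1)·(25) + (1)·(64) + (1)·(81) = 184.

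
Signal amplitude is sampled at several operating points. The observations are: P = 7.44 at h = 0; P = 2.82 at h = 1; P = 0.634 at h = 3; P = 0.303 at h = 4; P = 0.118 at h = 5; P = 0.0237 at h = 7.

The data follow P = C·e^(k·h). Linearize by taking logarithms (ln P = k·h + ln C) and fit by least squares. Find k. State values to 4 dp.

Taking logs, ln P = k·h + ln C, so regress ln P on h.
Σh = 20.0000, Σ(h)² = 100.0000, Σln P = -4.4855, Σh·ln P = -41.9878.
Equations: 100.0000·k + 20.0000·ln C = -41.9878;  20.0000·k + 6·ln C = -4.4855.
Δ = 100.0000·6 − (20.0000)² = 200.0000; k = (-41.9878·6 − 20.0000·-4.4855)/200.0000 = -0.81109, ln C = (100.0000·-4.4855 − 20.0000·-41.9878)/200.0000 = 1.95604.

k = -0.8111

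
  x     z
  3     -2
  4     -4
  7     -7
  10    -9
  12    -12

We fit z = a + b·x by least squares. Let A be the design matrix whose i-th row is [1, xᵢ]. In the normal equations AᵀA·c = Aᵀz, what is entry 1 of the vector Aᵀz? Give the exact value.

-34

Entry 1 ↔ basis 1, so (Aᵀz)_{1} = Σᵢ zᵢ = (1)·(-2) + (1)·(-4) + (1)·(-7) + (1)·(-9) + (1)·(-12) = -34.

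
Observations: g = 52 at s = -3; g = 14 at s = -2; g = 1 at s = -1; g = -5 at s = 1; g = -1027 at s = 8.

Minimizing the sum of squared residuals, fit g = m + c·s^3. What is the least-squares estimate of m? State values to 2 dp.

m = -2.02

Setting ∂/∂m … = 0 gives: 5·m + 477·c = -965;  477·m + 262939·c = -527346.
Determinant 5·262939 − 477² = 1087166.
m = ((-965)·262939 − 477·(-527346))/1087166 = -2192093/1087166; c = (5·(-527346) − 477·(-965))/1087166 = -2176425/1087166.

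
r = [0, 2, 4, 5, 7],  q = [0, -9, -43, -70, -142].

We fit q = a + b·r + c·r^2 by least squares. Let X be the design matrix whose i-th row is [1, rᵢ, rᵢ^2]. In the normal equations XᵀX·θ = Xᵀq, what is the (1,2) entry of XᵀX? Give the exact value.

Row 1 ↔ basis 1, column 2 ↔ basis r, so (XᵀX)_{1,2} = Σᵢ r = (1)·(0) + (1)·(2) + (1)·(4) + (1)·(5) + (1)·(7) = 18.

18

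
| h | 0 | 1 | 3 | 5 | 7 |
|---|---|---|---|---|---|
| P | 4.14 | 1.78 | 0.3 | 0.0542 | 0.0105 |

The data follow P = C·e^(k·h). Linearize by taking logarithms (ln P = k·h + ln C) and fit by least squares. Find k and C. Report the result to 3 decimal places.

Linearized form: ln P = k·h + ln C. From the 5 transformed points,
Σh = 16.0000, Σ(h)² = 84.0000, Σln P = -6.6781, Σh·ln P = -49.5053.
Equations: 84.0000·k + 16.0000·ln C = -49.5053;  16.0000·k + 5·ln C = -6.6781.
Solving (det = 164.0000): k = -0.85779, ln C = 1.40929, so C = exp(1.40929) = 4.09305.

k = -0.858, C = 4.093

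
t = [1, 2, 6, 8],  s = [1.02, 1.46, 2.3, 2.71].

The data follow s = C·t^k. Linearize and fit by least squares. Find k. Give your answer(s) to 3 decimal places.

Linearized form: ln s = k·ln t + ln C. From the 4 transformed points,
Σln t = 4.5643, Σ(ln t)² = 8.0149, Σln s = 2.2281, Σln t·ln s = 3.8278.
Normal system: [[8.0149, 4.5643]; [4.5643, 4]]·[k, ln C]ᵀ = [3.8278, 2.2281]ᵀ.
Δ = 8.0149·4 − (4.5643)² = 11.2265; k = (3.8278·4 − 4.5643·2.2281)/11.2265 = 0.45796, ln C = (8.0149·2.2281 − 4.5643·3.8278)/11.2265 = 0.03445.

k = 0.458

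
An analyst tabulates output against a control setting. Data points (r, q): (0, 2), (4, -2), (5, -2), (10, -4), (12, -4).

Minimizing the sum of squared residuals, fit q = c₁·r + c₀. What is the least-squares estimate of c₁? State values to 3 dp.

The normal equations are: 285·c₁ + 31·c₀ = -106;  31·c₁ + 5·c₀ = -10.
Δ = 285·5 − 31² = 464.
c₁ = ((-106)·5 − 31·(-10))/464 = -55/116; c₀ = (285·(-10) − 31·(-106))/464 = 109/116.

c₁ = -0.474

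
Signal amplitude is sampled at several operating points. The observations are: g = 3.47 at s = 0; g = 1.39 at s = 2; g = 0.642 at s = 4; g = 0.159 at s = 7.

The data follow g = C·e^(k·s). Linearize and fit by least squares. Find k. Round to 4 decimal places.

Taking logs, ln g = k·s + ln C, so regress ln g on s.
AᵀA = [[69.0000, 13.0000]; [13.0000, 4]], rhs = [-13.9860, -0.7086]ᵀ  (here Σs = 13.0000, Σ(s)² = 69.0000, Σln g = -0.7086, Σs·ln g = -13.9860).
Solving (det = 107.0000): k = -0.43676, ln C = 1.24231.

k = -0.4368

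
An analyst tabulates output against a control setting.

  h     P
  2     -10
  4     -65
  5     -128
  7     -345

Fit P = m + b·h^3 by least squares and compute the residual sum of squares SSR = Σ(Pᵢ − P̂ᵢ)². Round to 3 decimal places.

SSR = 1.942

Normal-equation sums: Σ1 = 4, Σh^3 = 540, Σh^3·h^3 = 137434.
Right-hand side: ΣP = -548, Σh^3·P = -138575.
XᵀX·[m, b]ᵀ = XᵀP becomes [[4, 540]; [540, 137434]]·[m, b]ᵀ = [-548, -138575]ᵀ.
Δ = 4·137434 − 540² = 258136.
m = ((-548)·137434 − 540·(-138575))/258136 = -120833/64534; b = (4·(-138575) − 540·(-548))/258136 = -64595/64534.
Residuals: -7747/64534, 60203/64534, -32572/32267, 6344/32267; SSR = 125347/64534.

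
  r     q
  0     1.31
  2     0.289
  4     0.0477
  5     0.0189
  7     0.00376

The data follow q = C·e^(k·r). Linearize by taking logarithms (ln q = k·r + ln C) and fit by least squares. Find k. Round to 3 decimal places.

Let Y = ln q. Fitting Y = k·r + ln C by least squares:
AᵀA = [[94.0000, 18.0000]; [18.0000, 5]], rhs = [-73.5803, -13.5661]ᵀ  (here Σr = 18.0000, Σ(r)² = 94.0000, Σln q = -13.5661, Σr·ln q = -73.5803).
Slope k = (n·Σr·ln q − Σr·Σln q)/(n·Σ(r)² − (Σr)²) = (5·-73.5803 − 18.0000·-13.5661)/146.0000 = -0.84735; ln C = (Σln q − k·Σr)/n = 0.33723.

k = -0.847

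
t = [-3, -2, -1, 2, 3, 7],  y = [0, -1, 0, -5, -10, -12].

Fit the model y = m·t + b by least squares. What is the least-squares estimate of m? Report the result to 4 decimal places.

m = -1.3429

With design matrix X, XᵀX = [[76, 6]; [6, 6]] and Xᵀy = [-122, -28]ᵀ.
Δ = 76·6 − 6² = 420.
m = ((-122)·6 − 6·(-28))/420 = -47/35; b = (76·(-28) − 6·(-122))/420 = -349/105.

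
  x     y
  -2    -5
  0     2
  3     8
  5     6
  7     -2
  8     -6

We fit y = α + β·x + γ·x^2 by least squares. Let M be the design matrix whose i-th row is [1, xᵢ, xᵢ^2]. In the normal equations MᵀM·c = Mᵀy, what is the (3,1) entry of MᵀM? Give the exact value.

151

Row 3 ↔ basis x^2, column 1 ↔ basis 1, so (MᵀM)_{3,1} = Σᵢ x^2 = (4)·(1) + (0)·(1) + (9)·(1) + (25)·(1) + (49)·(1) + (64)·(1) = 151.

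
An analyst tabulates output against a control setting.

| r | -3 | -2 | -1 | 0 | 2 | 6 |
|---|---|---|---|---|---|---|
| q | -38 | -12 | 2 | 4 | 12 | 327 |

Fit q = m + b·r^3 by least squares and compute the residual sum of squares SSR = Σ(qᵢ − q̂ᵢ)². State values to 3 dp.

SSR = 14.642

AᵀA·[m, b]ᵀ = Aᵀq reads: 6·m + 188·b = 295;  188·m + 47514·b = 71848.
(Σ1 = 6, Σr^3 = 188, Σr^3·r^3 = 47514, Σq = 295, Σr^3·q = 71848.)
Δ = 6·47514 − 188² = 249740.
m = (295·47514 − 188·71848)/249740 = 254603/124870; b = (6·71848 − 188·295)/249740 = 93907/62435.
Residuals: 14263/24974, -250531/124870, 182951/124870, 244877/124870, -51735/24974, 10063/124870; SSR = 1828313/124870.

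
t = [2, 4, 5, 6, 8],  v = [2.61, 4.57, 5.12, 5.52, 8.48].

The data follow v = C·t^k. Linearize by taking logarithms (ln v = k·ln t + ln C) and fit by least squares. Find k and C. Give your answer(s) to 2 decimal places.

k = 0.80, C = 1.47

Let Y = ln v. Fitting Y = k·ln t + ln C by least squares:
Σln t = 7.5601, Σ(ln t)² = 12.5270, Σln v = 7.9581, Σln t·ln v = 12.9062.
Equations: 12.5270·k + 7.5601·ln C = 12.9062;  7.5601·k + 5·ln C = 7.9581.
Δ = 12.5270·5 − (7.5601)² = 5.4804; k = (12.9062·5 − 7.5601·7.9581)/5.4804 = 0.79683, ln C = (12.5270·7.9581 − 7.5601·12.9062)/5.4804 = 0.38680, so C = exp(0.38680) = 1.47226.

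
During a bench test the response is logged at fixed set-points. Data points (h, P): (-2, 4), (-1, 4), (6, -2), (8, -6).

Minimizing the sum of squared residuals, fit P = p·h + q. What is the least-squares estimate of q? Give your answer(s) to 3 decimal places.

q = 2.649

With design matrix A, AᵀA = [[105, 11]; [11, 4]] and AᵀP = [-72, 0]ᵀ.
Δ = 105·4 − 11² = 299.
p = ((-72)·4 − 11·0)/299 = -288/299; q = (105·0 − 11·(-72))/299 = 792/299.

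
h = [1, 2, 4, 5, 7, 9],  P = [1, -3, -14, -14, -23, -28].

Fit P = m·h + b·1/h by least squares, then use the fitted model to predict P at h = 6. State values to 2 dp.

P̂ = -18.72

Normal-equation sums: Σh·h = 176, Σh·1/h = 6, Σ1/h·1/h = 2199229/1587600.
Moment sums: Σh·P = -544, Σ1/h·P = -4157/315.
So XᵀX·[m, b]ᵀ = XᵀP: [[176, 6]; [6, 2199229/1587600]]·[m, b]ᵀ = [-544, -4157/315]ᵀ.
Eliminating b: (2199229/1587600)·(row 1) − 6·(row 2) gives (20619419/99225)·m = (2199229/1587600)·(-544) − 6·(-4157/315) = -66917056/99225, so m = -66917056/20619419.
Then b = ((-4157/315) − 6·(-66917056/20619419))/(2199229/1587600) = 93406320/20619419.
At h = 6: P̂ = (-66917056/20619419)·(6) + (93406320/20619419)·(1/6) = -385934616/20619419.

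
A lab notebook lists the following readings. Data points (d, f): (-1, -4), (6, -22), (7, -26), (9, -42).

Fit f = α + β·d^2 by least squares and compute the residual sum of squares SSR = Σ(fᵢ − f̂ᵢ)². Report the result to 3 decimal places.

SSR = 2.391

Entries of MᵀM: Σ1 = 4, Σd^2 = 167, Σd^2·d^2 = 10259.
Moment sums: Σf = -94, Σd^2·f = -5472.
MᵀM·[α, β]ᵀ = Mᵀf becomes [[4, 167]; [167, 10259]]·[α, β]ᵀ = [-94, -5472]ᵀ.
Δ = 4·10259 − 167² = 13147.
α = ((-94)·10259 − 167·(-5472))/13147 = -50522/13147; β = (4·(-5472) − 167·(-94))/13147 = -6190/13147.
Residuals: 4124/13147, -15872/13147, 12010/13147, -262/13147; SSR = 31432/13147.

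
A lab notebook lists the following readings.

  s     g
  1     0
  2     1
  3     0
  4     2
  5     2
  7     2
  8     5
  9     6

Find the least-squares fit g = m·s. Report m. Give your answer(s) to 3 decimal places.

m = 0.514

The normal equations are: 249·m = 128.
m = 128/249 = 0.514056.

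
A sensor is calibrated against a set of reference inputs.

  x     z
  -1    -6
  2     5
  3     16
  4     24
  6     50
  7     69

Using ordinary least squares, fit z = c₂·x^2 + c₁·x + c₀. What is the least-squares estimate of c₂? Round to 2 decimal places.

c₂ = 1.06

AᵀA·[c₂, c₁, c₀]ᵀ = Aᵀz reads: 4051·c₂ + 657·c₁ + 115·c₀ = 5723;  657·c₂ + 115·c₁ + 21·c₀ = 943;  115·c₂ + 21·c₁ + 6·c₀ = 158.
Inverting the 3×3 Gram matrix, [c₂, c₁, c₀]ᵀ = [37721/35620, 103417/35620, -2826/685]ᵀ.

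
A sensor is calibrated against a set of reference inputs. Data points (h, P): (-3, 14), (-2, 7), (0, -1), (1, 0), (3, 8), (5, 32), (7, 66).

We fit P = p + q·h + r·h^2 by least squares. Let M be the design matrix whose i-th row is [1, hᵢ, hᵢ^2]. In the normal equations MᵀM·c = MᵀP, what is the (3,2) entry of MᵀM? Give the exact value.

461

Row 3 ↔ basis h^2, column 2 ↔ basis h, so (MᵀM)_{3,2} = Σᵢ (h^2)·(h) = (9)·(-3) + (4)·(-2) + (0)·(0) + (1)·(1) + (9)·(3) + (25)·(5) + (49)·(7) = 461.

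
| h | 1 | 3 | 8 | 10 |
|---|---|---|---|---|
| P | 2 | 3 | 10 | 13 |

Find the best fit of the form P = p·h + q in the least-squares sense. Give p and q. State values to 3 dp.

Forming AᵀA = [[174, 22]; [22, 4]] and AᵀP = [221, 28]ᵀ gives AᵀA·[p, q]ᵀ = AᵀP.
det = 174·4 − 22² = 212.
p = (221·4 − 22·28)/212 = 67/53; q = (174·28 − 22·221)/212 = 5/106.

p = 1.264, q = 0.047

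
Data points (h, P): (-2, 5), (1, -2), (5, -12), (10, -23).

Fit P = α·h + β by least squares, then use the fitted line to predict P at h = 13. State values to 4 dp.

P̂ = -30.2840

The normal system MᵀM·[α, β]ᵀ = MᵀP is [[130, 14]; [14, 4]]·[α, β]ᵀ = [-302, -32]ᵀ.
Eliminating β: 4·(row 1) − 14·(row 2) gives 324·α = 4·(-302) − 14·(-32) = -760, so α = -190/81.
Then β = ((-32) − 14·(-190/81))/4 = 17/81.
At h = 13: P̂ = (-190/81)·(13) + (17/81)·(1) = -2453/81.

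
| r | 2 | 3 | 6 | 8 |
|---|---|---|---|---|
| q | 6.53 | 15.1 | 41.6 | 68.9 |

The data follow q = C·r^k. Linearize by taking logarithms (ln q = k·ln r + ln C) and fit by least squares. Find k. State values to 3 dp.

k = 1.656

Linearized form: ln q = k·ln r + ln C. From the 4 transformed points,
Over the data: Σln r = 5.6630, Σ(ln r)² = 9.2219, Σln q = 12.5519, Σln r·ln q = 19.7644.
Normal system: [[9.2219, 5.6630]; [5.6630, 4]]·[k, ln C]ᵀ = [19.7644, 12.5519]ᵀ.
Solving (det = 4.8184): k = 1.65555, ln C = 0.79414.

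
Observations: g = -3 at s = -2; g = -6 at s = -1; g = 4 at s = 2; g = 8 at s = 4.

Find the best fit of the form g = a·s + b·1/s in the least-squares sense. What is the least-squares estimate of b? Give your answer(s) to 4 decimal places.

Entries of XᵀX: Σs·s = 25, Σs·1/s = 4, Σ1/s·1/s = 25/16.
For Xᵀg: Σs·g = 52, Σ1/s·g = 23/2.
Normal equations: [[25, 4]; [4, 25/16]]·[a, b]ᵀ = [52, 23/2]ᵀ.
Δ = 25·(25/16) − 4² = 369/16.
a = (52·(25/16) − 4·(23/2))/(369/16) = 188/123; b = (25·(23/2) − 4·52)/(369/16) = 424/123.

b = 3.4472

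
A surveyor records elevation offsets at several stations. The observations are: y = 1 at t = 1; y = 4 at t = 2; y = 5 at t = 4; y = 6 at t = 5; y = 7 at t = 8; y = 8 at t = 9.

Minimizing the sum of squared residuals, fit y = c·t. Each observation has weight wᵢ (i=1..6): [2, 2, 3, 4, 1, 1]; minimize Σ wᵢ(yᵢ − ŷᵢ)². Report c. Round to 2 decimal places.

Setting ∂/∂c … = 0 gives: 303·c = 326.
c = 326/303 = 1.07591.

c = 1.08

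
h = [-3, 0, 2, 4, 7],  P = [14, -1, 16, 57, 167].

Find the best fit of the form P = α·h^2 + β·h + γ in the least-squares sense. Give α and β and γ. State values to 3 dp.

α = 2.978, β = 3.278, γ = -2.412

With design matrix M, MᵀM = [[2754, 388, 78]; [388, 78, 10]; [78, 10, 5]] and MᵀP = [9285, 1387, 253]ᵀ.
Row-reducing yields α = 9071/3046, β = 289527/88334, γ = -106537/44167.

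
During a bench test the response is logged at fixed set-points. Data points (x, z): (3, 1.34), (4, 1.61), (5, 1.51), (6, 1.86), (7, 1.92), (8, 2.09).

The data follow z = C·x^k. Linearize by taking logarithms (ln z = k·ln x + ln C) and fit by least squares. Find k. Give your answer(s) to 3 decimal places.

Linearized form: ln z = k·ln x + ln C. From the 6 transformed points,
AᵀA = [[17.0401, 9.9115]; [9.9115, 6]], rhs = [5.5592, 3.1911]ᵀ  (here Σln x = 9.9115, Σ(ln x)² = 17.0401, Σln z = 3.1911, Σln x·ln z = 5.5592).
Δ = 17.0401·6 − (9.9115)² = 4.0036; k = (5.5592·6 − 9.9115·3.1911)/4.0036 = 0.43131, ln C = (17.0401·3.1911 − 9.9115·5.5592)/4.0036 = -0.18064.

k = 0.431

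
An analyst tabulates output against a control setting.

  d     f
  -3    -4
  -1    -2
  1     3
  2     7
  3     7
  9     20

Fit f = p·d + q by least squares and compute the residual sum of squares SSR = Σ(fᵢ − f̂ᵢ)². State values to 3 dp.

SSR = 5.143

The normal equations are: 105·p + 11·q = 232;  11·p + 6·q = 31.
(Σd·d = 105, Σd = 11, Σ1 = 6, Σd·f = 232, Σf = 31.)
Δ = 105·6 − 11² = 509.
p = (232·6 − 11·31)/509 = 1051/509; q = (105·31 − 11·232)/509 = 703/509.
Residuals: 414/509, -670/509, -227/509, 758/509, -293/509, 18/509; SSR = 2618/509.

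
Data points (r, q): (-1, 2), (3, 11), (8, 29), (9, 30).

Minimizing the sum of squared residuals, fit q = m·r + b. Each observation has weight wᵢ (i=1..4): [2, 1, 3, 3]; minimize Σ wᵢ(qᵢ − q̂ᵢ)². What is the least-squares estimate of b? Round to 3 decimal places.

The normal system AᵀWA·[m, b]ᵀ = AᵀWq is [[446, 52]; [52, 9]]·[m, b]ᵀ = [1535, 192]ᵀ.
det = 446·9 − 52² = 1310.
m = (1535·9 − 52·192)/1310 = 3831/1310; b = (446·192 − 52·1535)/1310 = 2906/655.

b = 4.437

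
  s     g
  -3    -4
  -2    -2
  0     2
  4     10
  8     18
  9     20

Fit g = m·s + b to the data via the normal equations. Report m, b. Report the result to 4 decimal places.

m = 2.0000, b = 2.0000

The normal equations are: 174·m + 16·b = 380;  16·m + 6·b = 44.
Determinant 174·6 − 16² = 788.
m = (380·6 − 16·44)/788 = 2; b = (174·44 − 16·380)/788 = 2.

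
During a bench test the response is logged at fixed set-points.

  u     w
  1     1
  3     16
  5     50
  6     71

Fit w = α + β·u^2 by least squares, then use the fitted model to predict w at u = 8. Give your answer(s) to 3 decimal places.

ŵ = 127.996

Sums needed: Σ1 = 4, Σu^2 = 71, Σu^2·u^2 = 2003.
Right-hand side: Σw = 138, Σu^2·w = 3951.
Normal equations: [[4, 71]; [71, 2003]]·[α, β]ᵀ = [138, 3951]ᵀ.
det = 4·2003 − 71² = 2971.
α = (138·2003 − 71·3951)/2971 = -4107/2971; β = (4·3951 − 71·138)/2971 = 6006/2971.
At u = 8: ŵ = (-4107/2971)·(1) + (6006/2971)·(64) = 380277/2971.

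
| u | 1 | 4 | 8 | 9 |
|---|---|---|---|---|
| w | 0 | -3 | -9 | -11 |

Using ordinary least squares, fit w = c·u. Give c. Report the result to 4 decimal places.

Compute the Gram sums: Σu·u = 162.
And Σu·w = -183.
XᵀX·[c]ᵀ = Xᵀw becomes [[162]]·[c]ᵀ = [-183]ᵀ.
Hence c = -183 / 162 ≈ -1.12963.

c = -1.1296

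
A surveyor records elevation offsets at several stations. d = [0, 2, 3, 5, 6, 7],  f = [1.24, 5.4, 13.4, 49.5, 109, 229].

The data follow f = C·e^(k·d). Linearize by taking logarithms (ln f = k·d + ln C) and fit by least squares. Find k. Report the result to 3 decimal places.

k = 0.742

Let Y = ln f. Fitting Y = k·d + ln C by least squares:
XᵀX = [[123.0000, 23.0000]; [23.0000, 6]], rhs = [96.8526, 18.5238]ᵀ  (here Σd = 23.0000, Σ(d)² = 123.0000, Σln f = 18.5238, Σd·ln f = 96.8526).
Slope k = (n·Σd·ln f − Σd·Σln f)/(n·Σ(d)² − (Σd)²) = (6·96.8526 − 23.0000·18.5238)/209.0000 = 0.74195; ln C = (Σln f − k·Σd)/n = 0.24315.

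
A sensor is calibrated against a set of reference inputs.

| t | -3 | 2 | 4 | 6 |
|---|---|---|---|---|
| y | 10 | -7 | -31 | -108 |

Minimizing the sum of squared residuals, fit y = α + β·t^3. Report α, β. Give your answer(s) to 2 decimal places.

α = -2.31, β = -0.49

From the data, Σ1 = 4, Σt^3 = 261, Σt^3·t^3 = 51545.
And Σy = -136, Σt^3·y = -25638.
So XᵀX·[α, β]ᵀ = Xᵀy: [[4, 261]; [261, 51545]]·[α, β]ᵀ = [-136, -25638]ᵀ.
Determinant 4·51545 − 261² = 138059.
α = ((-136)·51545 − 261·(-25638))/138059 = -318602/138059; β = (4·(-25638) − 261·(-136))/138059 = -67056/138059.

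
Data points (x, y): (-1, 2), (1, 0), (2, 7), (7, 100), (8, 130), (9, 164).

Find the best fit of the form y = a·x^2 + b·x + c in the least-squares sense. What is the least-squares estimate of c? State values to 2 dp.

c = -0.87

Compute the Gram sums: Σx^2·x^2 = 13076, Σx^2·x = 1592, Σx^2 = 200, Σx·x = 200, Σx = 26, Σ1 = 6.
Moment sums: Σx^2·y = 26534, Σx·y = 3228, Σy = 403.
Normal equations: [[13076, 1592, 200]; [1592, 200, 26]; [200, 26, 6]]·[a, b, c]ᵀ = [26534, 3228, 403]ᵀ.
Inverting the 3×3 Gram matrix, [a, b, c]ᵀ = [52067/25230, -4391/25230, -126/145]ᵀ.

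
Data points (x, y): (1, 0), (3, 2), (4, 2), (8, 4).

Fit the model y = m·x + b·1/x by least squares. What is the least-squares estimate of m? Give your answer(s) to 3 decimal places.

m = 0.528

Compute the Gram sums: Σx·x = 90, Σx·1/x = 4, Σ1/x·1/x = 685/576.
Moment sums: Σx·y = 46, Σ1/x·y = 5/3.
Eliminating b: (685/576)·(row 1) − 4·(row 2) gives (2913/32)·m = (685/576)·46 − 4·(5/3) = 13835/288, so m = 13835/26217.
Then b = ((5/3) − 4·(13835/26217))/(685/576) = -1088/2913.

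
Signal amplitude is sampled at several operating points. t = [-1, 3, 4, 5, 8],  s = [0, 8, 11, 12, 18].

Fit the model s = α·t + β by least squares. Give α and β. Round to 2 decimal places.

α = 2.00, β = 2.18

Compute the Gram sums: Σt·t = 115, Σt = 19, Σ1 = 5.
For Mᵀs: Σt·s = 272, Σs = 49.
So MᵀM·[α, β]ᵀ = Mᵀs: [[115, 19]; [19, 5]]·[α, β]ᵀ = [272, 49]ᵀ.
det = 115·5 − 19² = 214.
α = (272·5 − 19·49)/214 = 429/214; β = (115·49 − 19·272)/214 = 467/214.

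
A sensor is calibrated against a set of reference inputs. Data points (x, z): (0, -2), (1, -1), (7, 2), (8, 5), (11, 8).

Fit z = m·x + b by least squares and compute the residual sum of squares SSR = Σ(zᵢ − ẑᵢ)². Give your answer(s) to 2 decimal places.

Entries of AᵀA: Σx·x = 235, Σx = 27, Σ1 = 5.
Moment sums: Σx·z = 141, Σz = 12.
So AᵀA·[m, b]ᵀ = Aᵀz: [[235, 27]; [27, 5]]·[m, b]ᵀ = [141, 12]ᵀ.
Eliminating b: 5·(row 1) − 27·(row 2) gives 446·m = 5·141 − 27·12 = 381, so m = 381/446.
Then b = (12 − 27·(381/446))/5 = -987/446.
Residuals: 95/446, 80/223, -394/223, 169/446, 182/223; SSR = 1831/446.

SSR = 4.11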